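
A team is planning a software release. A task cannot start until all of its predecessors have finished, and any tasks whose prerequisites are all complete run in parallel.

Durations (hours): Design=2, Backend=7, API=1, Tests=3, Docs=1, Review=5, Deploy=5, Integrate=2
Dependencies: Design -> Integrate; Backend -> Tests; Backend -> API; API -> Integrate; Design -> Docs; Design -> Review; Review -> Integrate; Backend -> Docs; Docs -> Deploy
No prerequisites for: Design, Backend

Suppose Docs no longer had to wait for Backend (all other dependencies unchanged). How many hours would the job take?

10

Before: longest chain Backend→Docs→Deploy = 7+1+5 = 13, finish 13.
Without Backend→Docs, Docs's earliest start moves from 7 to 2.
The longest chain is now Backend→API→Integrate = 7+1+2 = 10, so the job takes 10 hours.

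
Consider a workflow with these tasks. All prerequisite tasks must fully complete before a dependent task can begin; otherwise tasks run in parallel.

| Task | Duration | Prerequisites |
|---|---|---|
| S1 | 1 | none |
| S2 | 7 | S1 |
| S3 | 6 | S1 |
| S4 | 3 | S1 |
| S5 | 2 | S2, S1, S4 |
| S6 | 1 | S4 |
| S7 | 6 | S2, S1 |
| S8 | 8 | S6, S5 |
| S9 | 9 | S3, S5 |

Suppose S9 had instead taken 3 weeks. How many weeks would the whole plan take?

The binding path is S1→S2→S5→S9 = 1+7+2+9 = 19; finish at 19 weeks.
Since S9 is critical, the -6 change carries straight to that chain (now 13 weeks).
The binding chain switches to S1→S2→S5→S8 = 1+7+2+8 = 18; finish 18 weeks.

18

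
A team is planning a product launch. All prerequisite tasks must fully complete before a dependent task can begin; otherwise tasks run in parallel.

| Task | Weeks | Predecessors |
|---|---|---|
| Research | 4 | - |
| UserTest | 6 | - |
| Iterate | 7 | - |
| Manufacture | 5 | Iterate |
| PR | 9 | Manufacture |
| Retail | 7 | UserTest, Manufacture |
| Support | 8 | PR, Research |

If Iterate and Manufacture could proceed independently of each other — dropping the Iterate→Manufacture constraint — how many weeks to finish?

22

With the dependency in place, Iterate→Manufacture→PR→Support = 7+5+9+8 = 29 sets the finish at 29 weeks.
Without Iterate→Manufacture, Manufacture's earliest start moves from 7 to 0.
New critical path: Manufacture→PR→Support = 5+9+8 = 22 ⇒ 22 weeks.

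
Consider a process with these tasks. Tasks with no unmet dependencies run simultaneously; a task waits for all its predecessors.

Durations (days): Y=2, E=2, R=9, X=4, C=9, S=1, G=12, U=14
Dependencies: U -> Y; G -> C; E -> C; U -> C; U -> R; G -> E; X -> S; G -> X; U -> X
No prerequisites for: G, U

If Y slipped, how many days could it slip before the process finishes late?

7

Critical path: G→E→C = 12+2+9 = 23, so the finish is 23 days.
Y finishes as early as 16 and must finish by 23.
Float = 23 − 16 = 7.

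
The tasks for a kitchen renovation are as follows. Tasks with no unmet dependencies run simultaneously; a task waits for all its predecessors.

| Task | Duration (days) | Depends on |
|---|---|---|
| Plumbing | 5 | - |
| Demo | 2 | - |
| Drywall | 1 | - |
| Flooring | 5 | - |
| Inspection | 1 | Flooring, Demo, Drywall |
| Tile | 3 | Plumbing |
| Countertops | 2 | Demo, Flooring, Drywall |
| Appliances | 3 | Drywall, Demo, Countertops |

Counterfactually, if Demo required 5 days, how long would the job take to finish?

10

The binding path is Flooring→Countertops→Appliances = 5+2+3 = 10; finish at 10 days.
Demo has 3 days of float (longest path through it is 7).
New critical path: Demo→Countertops→Appliances = 5+2+3 = 10 ⇒ 10 days.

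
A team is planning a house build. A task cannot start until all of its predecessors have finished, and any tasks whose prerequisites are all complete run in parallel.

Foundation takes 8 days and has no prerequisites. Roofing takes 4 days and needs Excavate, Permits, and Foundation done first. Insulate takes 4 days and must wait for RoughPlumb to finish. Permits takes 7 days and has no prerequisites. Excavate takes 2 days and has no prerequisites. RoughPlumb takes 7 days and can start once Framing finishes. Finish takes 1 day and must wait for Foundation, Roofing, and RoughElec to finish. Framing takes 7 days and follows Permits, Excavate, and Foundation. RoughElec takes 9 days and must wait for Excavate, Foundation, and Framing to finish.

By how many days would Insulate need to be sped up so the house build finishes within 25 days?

Current finish: 26 days; target: 25.
Insulate is on every critical path, so each day cut from Insulate cuts the finish by one (this holds down to a finish of 25).
Need 26 − 25 = 1 day off Insulate → Insulate becomes 3 days, finish becomes 25.

1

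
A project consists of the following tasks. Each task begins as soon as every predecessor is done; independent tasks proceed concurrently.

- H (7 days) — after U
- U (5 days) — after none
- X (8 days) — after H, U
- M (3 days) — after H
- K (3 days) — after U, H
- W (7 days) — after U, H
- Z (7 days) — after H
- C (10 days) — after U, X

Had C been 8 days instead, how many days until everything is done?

28

Actual critical path: U→H→X→C = 5+7+8+10 = 30 ⇒ 30 days.
C is on the critical path; changing it to 8 makes that path 28 days.
That remains the longest chain; total 28 days.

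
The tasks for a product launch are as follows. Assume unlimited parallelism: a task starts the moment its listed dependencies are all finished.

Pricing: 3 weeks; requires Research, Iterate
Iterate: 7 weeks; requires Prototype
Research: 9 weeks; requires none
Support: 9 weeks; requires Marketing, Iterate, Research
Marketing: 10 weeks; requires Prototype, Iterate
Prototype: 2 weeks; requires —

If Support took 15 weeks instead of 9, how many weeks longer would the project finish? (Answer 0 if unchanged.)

As given, the longest chain is Prototype→Iterate→Marketing→Support = 2+7+10+9 = 28, so the finish is 28 weeks.
Support is on the critical path; changing it to 15 makes that path 34 weeks.
The critical path is still Prototype→Iterate→Marketing→Support; finish is now 34 weeks.
Change in finish: 34 − 28 = +6 weeks.

6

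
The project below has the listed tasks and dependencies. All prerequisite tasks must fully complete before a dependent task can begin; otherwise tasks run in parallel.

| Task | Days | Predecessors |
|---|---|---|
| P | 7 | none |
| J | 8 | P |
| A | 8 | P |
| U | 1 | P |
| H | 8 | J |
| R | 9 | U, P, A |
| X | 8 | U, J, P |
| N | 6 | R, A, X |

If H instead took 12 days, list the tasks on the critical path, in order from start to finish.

P, A, R, N

As given, the longest chain is P→A→R→N = 7+8+9+6 = 30, so the finish is 30 days.
The longest path through H is only 23 days, so H has float 7.
No other chain overtakes it, so the finish is 30 days.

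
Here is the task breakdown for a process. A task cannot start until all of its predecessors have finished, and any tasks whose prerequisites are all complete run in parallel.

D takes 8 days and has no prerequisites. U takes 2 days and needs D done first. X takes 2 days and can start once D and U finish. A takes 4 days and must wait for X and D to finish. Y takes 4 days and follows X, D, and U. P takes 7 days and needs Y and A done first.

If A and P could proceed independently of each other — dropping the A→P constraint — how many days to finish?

23

Original critical path: D→U→X→A→P = 8+2+2+4+7 = 23 ⇒ 23 days.
Dropping A→P doesn't change P's earliest start (16); another predecessor still binds.
After: D→U→X→Y→P = 8+2+2+4+7 = 23 → 23 days.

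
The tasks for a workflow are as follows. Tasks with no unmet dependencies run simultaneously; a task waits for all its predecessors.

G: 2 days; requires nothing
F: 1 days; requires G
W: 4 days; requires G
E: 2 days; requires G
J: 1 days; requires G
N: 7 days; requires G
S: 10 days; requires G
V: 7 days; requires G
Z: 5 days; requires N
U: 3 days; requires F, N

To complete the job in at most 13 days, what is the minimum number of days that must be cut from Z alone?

1

Current finish: 14 days; target: 13.
Z is on every critical path, so each day cut from Z cuts the finish by one (this holds down to a finish of 12).
Need 14 − 13 = 1 day off Z → Z becomes 4 days, finish becomes 13.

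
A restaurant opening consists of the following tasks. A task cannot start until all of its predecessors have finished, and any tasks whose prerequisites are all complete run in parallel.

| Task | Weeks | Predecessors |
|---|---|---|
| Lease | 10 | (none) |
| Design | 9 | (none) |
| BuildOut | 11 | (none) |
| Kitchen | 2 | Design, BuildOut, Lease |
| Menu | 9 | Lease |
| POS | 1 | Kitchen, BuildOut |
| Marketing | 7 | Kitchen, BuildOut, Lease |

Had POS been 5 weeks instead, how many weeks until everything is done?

20

Critical path before the change: BuildOut→Kitchen→Marketing = 11+2+7 = 20 giving 20 weeks.
POS has 6 weeks of float (longest path through it is 14).
The critical path is still BuildOut→Kitchen→Marketing; finish is now 20 weeks.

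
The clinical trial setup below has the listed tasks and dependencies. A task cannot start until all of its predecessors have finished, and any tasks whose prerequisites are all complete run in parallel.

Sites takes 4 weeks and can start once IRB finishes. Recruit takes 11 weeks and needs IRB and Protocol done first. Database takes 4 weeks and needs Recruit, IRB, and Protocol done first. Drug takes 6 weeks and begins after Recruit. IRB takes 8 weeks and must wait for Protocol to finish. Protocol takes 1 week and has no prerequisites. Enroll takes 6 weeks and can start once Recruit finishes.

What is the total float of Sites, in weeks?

Protocol→IRB→Recruit→Drug = 1+8+11+6 = 26 sets the makespan at 26 weeks.
The longest chain containing Sites totals 13 weeks.
So Sites can slip 26 − 13 = 13 weeks.

13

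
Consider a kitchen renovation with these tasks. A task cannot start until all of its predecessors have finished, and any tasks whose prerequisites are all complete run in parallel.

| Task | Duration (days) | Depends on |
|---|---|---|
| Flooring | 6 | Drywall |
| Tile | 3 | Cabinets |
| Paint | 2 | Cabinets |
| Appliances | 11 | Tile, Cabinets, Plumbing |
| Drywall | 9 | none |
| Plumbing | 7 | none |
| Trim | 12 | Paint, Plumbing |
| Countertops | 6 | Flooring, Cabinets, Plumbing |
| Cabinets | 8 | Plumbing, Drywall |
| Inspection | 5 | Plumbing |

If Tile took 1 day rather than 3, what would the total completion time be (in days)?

Baseline: Drywall→Cabinets→Tile→Appliances = 9+8+3+11 = 31 → 31 days.
Tile is on the critical path; changing it to 1 makes that path 29 days.
Now Drywall→Cabinets→Paint→Trim = 9+8+2+12 = 31 is longest, so the finish becomes 31 days.

31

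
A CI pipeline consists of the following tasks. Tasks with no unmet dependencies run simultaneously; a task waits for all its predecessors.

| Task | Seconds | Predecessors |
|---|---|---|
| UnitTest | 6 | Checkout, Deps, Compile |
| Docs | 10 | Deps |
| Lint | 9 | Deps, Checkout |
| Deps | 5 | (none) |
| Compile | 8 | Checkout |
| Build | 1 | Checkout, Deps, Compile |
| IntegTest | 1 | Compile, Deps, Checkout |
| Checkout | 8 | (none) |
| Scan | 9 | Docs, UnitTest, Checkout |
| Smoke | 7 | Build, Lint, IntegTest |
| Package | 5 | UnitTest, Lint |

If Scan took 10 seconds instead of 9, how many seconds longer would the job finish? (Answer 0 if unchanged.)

1

Actual critical path: Checkout→Compile→UnitTest→Scan = 8+8+6+9 = 31 ⇒ 31 seconds.
Scan is on the critical path; changing it to 10 makes that path 32 seconds.
No other chain overtakes it, so the finish is 32 seconds.
Change in finish: 32 − 31 = +1 seconds.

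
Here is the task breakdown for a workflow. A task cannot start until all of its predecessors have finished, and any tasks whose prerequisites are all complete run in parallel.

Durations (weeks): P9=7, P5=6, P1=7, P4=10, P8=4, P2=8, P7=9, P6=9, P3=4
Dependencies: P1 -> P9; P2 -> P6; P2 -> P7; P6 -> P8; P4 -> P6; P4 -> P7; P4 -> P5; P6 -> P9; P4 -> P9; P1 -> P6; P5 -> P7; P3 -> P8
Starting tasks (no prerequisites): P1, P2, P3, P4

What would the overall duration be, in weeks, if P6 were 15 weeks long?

32

Critical path before the change: P4→P6→P9 = 10+9+7 = 26 giving 26 weeks.
Since P6 is critical, the +6 change carries straight to that chain (now 32 weeks).
The critical path is still P4→P6→P9; finish is now 32 weeks.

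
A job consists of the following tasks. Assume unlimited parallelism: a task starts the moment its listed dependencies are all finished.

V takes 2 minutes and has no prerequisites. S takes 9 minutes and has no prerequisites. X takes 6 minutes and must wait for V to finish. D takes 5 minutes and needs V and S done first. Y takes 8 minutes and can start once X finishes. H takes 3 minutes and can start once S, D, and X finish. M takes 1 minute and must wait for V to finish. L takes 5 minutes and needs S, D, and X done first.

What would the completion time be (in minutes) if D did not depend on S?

16

Before: longest chain S→D→L = 9+5+5 = 19, finish 19.
Without S→D, D's earliest start moves from 9 to 2.
The longest chain is now V→X→Y = 2+6+8 = 16, so the job takes 16 minutes.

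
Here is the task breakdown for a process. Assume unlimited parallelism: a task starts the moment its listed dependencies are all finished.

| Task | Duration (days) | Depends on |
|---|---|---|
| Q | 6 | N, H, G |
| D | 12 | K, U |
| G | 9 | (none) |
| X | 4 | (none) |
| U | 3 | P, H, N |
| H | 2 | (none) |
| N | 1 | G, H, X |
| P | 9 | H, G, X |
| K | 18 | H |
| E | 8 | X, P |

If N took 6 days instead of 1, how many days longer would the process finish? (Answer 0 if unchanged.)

0

The binding path is G→P→U→D = 9+9+3+12 = 33; finish at 33 days.
N is off the critical path — its longest chain is 25 days, giving 8 of slack.
That remains the longest chain; total 33 days.
Change in finish: 33 − 33 = +0 days.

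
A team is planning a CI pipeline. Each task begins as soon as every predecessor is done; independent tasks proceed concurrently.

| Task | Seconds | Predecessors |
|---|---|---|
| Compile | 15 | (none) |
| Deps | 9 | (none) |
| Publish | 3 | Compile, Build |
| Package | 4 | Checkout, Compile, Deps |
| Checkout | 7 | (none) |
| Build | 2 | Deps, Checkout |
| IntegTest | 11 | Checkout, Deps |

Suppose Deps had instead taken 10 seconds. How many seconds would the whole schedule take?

21

Critical path before the change: Deps→IntegTest = 9+11 = 20 giving 20 seconds.
Deps is on the critical path; changing it to 10 makes that path 21 seconds.
The critical path is still Deps→IntegTest; finish is now 21 seconds.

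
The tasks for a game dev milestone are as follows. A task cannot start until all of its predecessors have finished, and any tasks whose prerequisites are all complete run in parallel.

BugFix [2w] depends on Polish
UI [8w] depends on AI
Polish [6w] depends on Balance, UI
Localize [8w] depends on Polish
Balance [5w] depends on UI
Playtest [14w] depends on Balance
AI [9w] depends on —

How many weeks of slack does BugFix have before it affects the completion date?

AI→UI→Balance→Playtest = 9+8+5+14 = 36 sets the makespan at 36 weeks.
BugFix finishes as early as 30 and must finish by 36.
Float = 36 − 30 = 6.

6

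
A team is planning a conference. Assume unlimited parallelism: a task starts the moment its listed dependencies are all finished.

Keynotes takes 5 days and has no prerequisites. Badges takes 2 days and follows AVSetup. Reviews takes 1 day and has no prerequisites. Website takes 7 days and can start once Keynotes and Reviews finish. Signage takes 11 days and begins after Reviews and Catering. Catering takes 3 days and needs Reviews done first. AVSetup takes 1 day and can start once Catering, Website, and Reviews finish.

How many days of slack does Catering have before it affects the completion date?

The longest chain is Reviews→Catering→Signage = 1+3+11 = 15; overall finish 15 days.
Longest path through Catering: 15 days (earliest finish 4, latest finish 4).
Slack of Catering = 1 − 1 = 0 days.

0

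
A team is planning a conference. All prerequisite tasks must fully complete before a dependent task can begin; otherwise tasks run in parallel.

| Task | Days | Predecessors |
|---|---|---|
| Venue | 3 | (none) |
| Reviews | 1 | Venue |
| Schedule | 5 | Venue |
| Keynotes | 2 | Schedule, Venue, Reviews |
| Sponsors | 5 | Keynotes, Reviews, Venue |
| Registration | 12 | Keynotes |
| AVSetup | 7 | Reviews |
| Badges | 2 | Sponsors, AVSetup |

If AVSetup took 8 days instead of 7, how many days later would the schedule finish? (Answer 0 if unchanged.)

0

Baseline: Venue→Schedule→Keynotes→Registration = 3+5+2+12 = 22 → 22 days.
The longest path through AVSetup is only 13 days, so AVSetup has float 9.
That remains the longest chain; total 22 days.
Change in finish: 22 − 22 = +0 days.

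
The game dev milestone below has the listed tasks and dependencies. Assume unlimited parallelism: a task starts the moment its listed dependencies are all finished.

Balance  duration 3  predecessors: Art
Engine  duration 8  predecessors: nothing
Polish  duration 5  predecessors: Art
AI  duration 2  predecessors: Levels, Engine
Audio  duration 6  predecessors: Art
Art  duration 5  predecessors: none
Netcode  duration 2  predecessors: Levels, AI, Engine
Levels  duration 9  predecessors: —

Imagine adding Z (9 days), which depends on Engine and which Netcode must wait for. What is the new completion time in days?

19

Originally the plan takes 13 days.
With Z inserted, Netcode now waits for max(Levels, AI, Engine, Z).
New critical path: Engine→Z→Netcode = 8+9+2 = 19 ⇒ 19 days.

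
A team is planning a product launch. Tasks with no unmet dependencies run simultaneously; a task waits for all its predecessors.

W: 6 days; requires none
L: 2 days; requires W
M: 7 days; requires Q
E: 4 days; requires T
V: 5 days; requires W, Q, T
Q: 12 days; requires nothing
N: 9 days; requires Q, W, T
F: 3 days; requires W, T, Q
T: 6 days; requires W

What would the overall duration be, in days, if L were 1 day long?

Baseline: Q→N = 12+9 = 21 → 21 days.
L has 13 days of float (longest path through it is 8).
That remains the longest chain; total 21 days.

21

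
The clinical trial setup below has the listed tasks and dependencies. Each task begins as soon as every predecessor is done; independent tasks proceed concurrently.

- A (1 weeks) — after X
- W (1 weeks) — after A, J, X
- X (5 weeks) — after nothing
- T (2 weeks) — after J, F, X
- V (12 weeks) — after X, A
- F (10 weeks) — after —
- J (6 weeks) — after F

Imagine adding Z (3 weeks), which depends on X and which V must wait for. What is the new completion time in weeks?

20

Originally the job takes 18 weeks.
With Z inserted, V now waits for max(X, A, Z).
New critical path: X→Z→V = 5+3+12 = 20 ⇒ 20 weeks.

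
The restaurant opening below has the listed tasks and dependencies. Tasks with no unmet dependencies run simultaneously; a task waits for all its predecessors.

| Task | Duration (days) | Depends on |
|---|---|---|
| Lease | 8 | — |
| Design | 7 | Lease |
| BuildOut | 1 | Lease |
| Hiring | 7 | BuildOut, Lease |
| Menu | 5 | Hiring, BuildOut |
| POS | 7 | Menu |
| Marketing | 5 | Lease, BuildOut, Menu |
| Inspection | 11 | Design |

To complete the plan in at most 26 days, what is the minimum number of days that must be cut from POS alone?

Current finish: 28 days; target: 26.
POS is on every critical path, so each day cut from POS cuts the finish by one (this holds down to a finish of 26).
Need 28 − 26 = 2 days off POS → POS becomes 5 days, finish becomes 26.

2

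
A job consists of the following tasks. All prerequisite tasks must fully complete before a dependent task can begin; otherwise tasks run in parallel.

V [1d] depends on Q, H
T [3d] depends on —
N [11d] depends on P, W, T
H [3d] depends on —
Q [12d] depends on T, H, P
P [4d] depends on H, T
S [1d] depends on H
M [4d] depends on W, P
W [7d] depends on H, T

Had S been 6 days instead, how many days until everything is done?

21

The binding path is T→W→N = 3+7+11 = 21; finish at 21 days.
S is off the critical path — its longest chain is 4 days, giving 17 of slack.
No other chain overtakes it, so the finish is 21 days.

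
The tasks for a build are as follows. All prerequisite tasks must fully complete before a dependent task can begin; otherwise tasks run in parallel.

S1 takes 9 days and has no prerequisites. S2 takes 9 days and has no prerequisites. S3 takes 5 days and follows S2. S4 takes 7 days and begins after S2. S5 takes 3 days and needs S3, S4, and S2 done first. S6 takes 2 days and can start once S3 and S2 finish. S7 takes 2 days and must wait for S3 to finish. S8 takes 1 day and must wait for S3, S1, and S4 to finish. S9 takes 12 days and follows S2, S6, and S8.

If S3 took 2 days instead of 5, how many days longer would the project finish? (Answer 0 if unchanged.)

Critical path before the change: S2→S4→S8→S9 = 9+7+1+12 = 29 giving 29 days.
S3 is off the critical path — its longest chain is 28 days, giving 1 of slack.
That remains the longest chain; total 29 days.
Change in finish: 29 − 29 = +0 days.

0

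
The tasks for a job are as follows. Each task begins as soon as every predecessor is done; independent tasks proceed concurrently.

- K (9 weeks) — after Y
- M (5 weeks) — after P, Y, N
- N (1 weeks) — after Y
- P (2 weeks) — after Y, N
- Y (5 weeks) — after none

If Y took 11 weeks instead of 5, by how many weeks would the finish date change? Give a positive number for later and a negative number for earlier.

Actual critical path: Y→K = 5+9 = 14 ⇒ 14 weeks.
Y is on the critical path; changing it to 11 makes that path 20 weeks.
No other chain overtakes it, so the finish is 20 weeks.
Change in finish: 20 − 14 = +6 weeks.

6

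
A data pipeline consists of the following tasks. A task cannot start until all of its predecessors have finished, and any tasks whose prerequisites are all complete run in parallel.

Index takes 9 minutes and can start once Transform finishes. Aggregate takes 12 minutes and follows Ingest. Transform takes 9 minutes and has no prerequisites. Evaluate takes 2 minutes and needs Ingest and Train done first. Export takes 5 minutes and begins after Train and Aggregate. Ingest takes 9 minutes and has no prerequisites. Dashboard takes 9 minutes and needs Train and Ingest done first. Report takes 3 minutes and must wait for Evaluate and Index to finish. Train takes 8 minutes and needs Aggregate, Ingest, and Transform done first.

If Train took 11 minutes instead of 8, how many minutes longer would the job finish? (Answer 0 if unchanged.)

Baseline: Ingest→Aggregate→Train→Dashboard = 9+12+8+9 = 38 → 38 minutes.
Train is on the critical path; changing it to 11 makes that path 41 minutes.
The critical path is still Ingest→Aggregate→Train→Dashboard; finish is now 41 minutes.
Change in finish: 41 − 38 = +3 minutes.

3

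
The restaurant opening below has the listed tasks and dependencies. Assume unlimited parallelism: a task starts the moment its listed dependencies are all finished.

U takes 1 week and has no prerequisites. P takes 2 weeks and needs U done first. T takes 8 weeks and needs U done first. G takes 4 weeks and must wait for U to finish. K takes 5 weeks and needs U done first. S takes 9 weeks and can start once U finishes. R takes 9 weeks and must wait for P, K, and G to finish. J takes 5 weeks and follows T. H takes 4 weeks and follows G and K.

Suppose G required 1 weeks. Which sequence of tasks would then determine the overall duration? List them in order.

U, K, R

Actual critical path: U→K→R = 1+5+9 = 15 ⇒ 15 weeks.
G is off the critical path — its longest chain is 14 weeks, giving 1 of slack.
That remains the longest chain; total 15 weeks.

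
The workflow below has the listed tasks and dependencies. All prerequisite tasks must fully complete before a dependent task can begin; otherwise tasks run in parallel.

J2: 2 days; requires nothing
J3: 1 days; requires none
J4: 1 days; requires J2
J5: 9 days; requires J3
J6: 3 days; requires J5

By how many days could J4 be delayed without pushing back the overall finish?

Critical path: J3→J5→J6 = 1+9+3 = 13, so the finish is 13 days.
J4 finishes as early as 3 and must finish by 13.
Float = 13 − 3 = 10.

10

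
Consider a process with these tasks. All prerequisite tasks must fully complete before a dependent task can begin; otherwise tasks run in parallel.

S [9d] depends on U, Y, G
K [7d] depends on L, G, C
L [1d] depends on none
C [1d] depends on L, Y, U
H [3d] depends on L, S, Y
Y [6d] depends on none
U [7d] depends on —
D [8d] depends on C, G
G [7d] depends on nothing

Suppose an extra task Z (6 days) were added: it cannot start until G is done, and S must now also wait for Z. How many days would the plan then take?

Originally the plan takes 19 days.
With Z inserted, S now waits for max(U, Y, G, Z).
New critical path: G→Z→S→H = 7+6+9+3 = 25 ⇒ 25 days.

25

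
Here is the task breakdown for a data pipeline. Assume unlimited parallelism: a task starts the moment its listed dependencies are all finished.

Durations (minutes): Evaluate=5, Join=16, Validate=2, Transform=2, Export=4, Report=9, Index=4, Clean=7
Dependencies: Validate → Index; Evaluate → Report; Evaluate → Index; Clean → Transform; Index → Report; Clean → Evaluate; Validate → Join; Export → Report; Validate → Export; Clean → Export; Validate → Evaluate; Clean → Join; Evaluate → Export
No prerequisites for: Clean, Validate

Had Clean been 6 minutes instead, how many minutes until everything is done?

Critical path before the change: Clean→Evaluate→Export→Report = 7+5+4+9 = 25 giving 25 minutes.
Clean lies on that path, so at 6 minutes the path becomes 24 minutes.
The critical path is still Clean→Evaluate→Export→Report; finish is now 24 minutes.

24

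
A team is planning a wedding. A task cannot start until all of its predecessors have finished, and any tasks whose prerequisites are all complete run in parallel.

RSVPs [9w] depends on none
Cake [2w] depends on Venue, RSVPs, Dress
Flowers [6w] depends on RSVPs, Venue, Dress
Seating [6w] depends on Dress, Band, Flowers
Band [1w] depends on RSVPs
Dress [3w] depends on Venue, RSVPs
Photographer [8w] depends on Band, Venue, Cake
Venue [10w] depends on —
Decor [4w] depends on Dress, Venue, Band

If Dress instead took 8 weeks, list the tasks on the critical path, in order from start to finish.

As given, the longest chain is Venue→Dress→Flowers→Seating = 10+3+6+6 = 25, so the finish is 25 weeks.
Dress is on the critical path; changing it to 8 makes that path 30 weeks.
The critical path is still Venue→Dress→Flowers→Seating; finish is now 30 weeks.

Venue, Dress, Flowers, Seating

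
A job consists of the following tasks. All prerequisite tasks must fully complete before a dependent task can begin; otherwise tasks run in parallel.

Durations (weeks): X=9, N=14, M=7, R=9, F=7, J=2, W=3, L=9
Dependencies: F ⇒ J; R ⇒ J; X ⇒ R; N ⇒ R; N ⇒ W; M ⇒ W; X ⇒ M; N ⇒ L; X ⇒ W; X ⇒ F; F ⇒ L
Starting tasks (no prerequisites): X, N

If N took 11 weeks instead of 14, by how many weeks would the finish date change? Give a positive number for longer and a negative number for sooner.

Critical path before the change: N→R→J = 14+9+2 = 25 giving 25 weeks.
Since N is critical, the -3 change carries straight to that chain (now 22 weeks).
The binding chain switches to X→F→L = 9+7+9 = 25; finish 25 weeks.
Change in finish: 25 − 25 = +0 weeks.

0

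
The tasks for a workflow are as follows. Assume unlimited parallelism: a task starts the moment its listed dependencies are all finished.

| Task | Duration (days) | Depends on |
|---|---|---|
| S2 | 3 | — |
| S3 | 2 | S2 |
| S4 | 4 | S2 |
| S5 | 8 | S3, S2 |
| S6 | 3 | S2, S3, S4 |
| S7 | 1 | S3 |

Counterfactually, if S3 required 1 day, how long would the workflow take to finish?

Baseline: S2→S3→S5 = 3+2+8 = 13 → 13 days.
S3 lies on that path, so at 1 day the path becomes 12 days.
That remains the longest chain; total 12 days.

12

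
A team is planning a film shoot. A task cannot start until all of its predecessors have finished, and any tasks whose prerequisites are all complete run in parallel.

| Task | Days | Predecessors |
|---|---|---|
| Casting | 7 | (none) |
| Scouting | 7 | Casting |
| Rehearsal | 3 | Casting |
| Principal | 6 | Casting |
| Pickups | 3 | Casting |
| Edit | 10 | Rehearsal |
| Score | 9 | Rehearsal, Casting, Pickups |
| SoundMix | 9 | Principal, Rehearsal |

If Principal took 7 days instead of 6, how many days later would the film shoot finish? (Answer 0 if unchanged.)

1

Actual critical path: Casting→Principal→SoundMix = 7+6+9 = 22 ⇒ 22 days.
Principal is on the critical path; changing it to 7 makes that path 23 days.
That remains the longest chain; total 23 days.
Change in finish: 23 − 22 = +1 days.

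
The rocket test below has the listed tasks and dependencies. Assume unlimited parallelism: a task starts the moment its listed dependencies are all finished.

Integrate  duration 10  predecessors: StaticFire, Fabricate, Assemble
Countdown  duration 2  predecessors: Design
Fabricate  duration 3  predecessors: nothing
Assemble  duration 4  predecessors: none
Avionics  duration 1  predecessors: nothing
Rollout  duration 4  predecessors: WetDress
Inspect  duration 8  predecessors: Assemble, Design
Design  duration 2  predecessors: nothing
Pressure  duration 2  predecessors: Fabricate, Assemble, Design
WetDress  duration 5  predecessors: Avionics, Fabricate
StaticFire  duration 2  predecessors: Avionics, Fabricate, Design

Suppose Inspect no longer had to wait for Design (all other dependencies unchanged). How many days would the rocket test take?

15

Original critical path: Fabricate→StaticFire→Integrate = 3+2+10 = 15 ⇒ 15 days.
Dropping Design→Inspect doesn't change Inspect's earliest start (4); another predecessor still binds.
The longest chain is now Fabricate→StaticFire→Integrate = 3+2+10 = 15, so the rocket test takes 15 days.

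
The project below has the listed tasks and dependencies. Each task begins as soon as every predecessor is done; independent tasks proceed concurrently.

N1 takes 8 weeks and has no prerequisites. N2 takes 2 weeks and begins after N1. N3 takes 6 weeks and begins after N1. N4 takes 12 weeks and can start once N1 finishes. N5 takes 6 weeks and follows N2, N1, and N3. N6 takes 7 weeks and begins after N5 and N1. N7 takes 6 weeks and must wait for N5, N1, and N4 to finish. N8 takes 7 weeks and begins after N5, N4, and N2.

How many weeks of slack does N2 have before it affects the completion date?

Critical path: N1→N3→N5→N6 = 8+6+6+7 = 27, so the finish is 27 weeks.
N2 finishes as early as 10 and must finish by 14.
Slack of N2 = 12 − 8 = 4 weeks.

4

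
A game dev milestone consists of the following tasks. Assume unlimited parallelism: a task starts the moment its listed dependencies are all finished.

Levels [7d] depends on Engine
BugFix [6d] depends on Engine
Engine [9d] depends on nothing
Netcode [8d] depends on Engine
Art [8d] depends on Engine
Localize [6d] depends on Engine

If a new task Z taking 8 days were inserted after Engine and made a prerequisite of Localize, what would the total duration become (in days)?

Originally the game dev milestone takes 17 days.
With Z inserted, Localize now waits for max(Engine, Z).
New critical path: Engine→Z→Localize = 9+8+6 = 23 ⇒ 23 days.

23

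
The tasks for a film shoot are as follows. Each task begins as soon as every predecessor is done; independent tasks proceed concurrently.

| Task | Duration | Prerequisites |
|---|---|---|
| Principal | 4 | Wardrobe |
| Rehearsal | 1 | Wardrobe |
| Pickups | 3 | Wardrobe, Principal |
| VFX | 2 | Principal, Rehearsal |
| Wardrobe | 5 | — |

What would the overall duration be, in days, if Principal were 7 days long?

As given, the longest chain is Wardrobe→Principal→Pickups = 5+4+3 = 12, so the finish is 12 days.
Principal is on the critical path; changing it to 7 makes that path 15 days.
The critical path is still Wardrobe→Principal→Pickups; finish is now 15 days.

15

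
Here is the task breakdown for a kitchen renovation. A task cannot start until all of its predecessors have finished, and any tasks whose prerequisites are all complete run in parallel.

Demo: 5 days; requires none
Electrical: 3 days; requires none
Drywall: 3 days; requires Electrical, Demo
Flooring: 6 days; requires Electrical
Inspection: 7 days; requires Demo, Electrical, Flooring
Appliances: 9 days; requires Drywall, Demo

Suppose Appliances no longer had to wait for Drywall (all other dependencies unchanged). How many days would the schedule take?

16

Before: longest chain Demo→Drywall→Appliances = 5+3+9 = 17, finish 17.
Without Drywall→Appliances, Appliances's earliest start moves from 8 to 5.
The longest chain is now Electrical→Flooring→Inspection = 3+6+7 = 16, so the schedule takes 16 days.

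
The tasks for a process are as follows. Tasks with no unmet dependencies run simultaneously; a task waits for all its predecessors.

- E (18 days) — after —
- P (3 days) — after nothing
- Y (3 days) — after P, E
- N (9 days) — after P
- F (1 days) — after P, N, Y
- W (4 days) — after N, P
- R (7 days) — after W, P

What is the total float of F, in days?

1

Critical path: P→N→W→R = 3+9+4+7 = 23, so the finish is 23 days.
Longest path through F: 22 days (earliest finish 22, latest finish 23).
Slack of F = 22 − 21 = 1 day.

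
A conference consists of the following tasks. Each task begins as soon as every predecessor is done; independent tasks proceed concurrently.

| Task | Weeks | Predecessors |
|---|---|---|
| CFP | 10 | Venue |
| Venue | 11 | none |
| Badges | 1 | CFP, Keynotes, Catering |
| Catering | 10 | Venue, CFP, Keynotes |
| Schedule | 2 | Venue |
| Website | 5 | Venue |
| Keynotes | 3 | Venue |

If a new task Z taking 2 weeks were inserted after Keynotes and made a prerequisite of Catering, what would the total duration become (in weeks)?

Originally the schedule takes 32 weeks.
With Z inserted, Catering now waits for max(Venue, CFP, Keynotes, Z).
New critical path: Venue→CFP→Catering→Badges = 11+10+10+1 = 32 ⇒ 32 weeks.

32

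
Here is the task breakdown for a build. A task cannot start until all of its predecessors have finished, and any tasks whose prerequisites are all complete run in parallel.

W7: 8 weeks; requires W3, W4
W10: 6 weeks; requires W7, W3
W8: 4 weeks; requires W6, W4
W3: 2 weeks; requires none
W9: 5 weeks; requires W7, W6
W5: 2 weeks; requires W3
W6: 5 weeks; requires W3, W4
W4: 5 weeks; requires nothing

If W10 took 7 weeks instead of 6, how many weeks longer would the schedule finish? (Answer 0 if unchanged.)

Actual critical path: W4→W7→W10 = 5+8+6 = 19 ⇒ 19 weeks.
Since W10 is critical, the +1 change carries straight to that chain (now 20 weeks).
No other chain overtakes it, so the finish is 20 weeks.
Change in finish: 20 − 19 = +1 weeks.

1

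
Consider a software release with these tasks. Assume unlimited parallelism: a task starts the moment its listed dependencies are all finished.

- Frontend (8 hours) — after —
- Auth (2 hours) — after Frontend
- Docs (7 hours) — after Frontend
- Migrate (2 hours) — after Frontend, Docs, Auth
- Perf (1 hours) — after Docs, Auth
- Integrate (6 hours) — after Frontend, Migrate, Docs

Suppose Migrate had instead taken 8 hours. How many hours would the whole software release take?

29

The binding path is Frontend→Docs→Migrate→Integrate = 8+7+2+6 = 23; finish at 23 hours.
Since Migrate is critical, the +6 change carries straight to that chain (now 29 hours).
That remains the longest chain; total 29 hours.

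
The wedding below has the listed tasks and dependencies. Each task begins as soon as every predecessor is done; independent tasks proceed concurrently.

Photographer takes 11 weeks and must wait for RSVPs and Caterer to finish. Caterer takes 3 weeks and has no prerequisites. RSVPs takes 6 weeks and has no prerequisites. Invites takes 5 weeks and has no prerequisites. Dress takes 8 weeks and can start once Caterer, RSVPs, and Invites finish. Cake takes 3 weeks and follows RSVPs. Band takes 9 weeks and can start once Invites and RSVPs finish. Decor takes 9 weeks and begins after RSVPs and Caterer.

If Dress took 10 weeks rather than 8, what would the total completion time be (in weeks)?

Actual critical path: RSVPs→Photographer = 6+11 = 17 ⇒ 17 weeks.
The longest path through Dress is only 14 weeks, so Dress has float 3.
No other chain overtakes it, so the finish is 17 weeks.

17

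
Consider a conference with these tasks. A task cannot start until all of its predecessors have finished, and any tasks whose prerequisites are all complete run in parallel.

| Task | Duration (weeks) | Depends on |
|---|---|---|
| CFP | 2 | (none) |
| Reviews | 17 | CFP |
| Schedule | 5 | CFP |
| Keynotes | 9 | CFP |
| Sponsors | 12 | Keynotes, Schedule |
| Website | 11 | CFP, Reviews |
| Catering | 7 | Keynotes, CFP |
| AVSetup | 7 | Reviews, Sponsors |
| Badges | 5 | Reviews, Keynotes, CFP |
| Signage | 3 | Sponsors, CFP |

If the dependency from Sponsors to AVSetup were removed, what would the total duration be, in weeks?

30

Original critical path: CFP→Reviews→Website = 2+17+11 = 30 ⇒ 30 weeks.
Without Sponsors→AVSetup, AVSetup's earliest start moves from 23 to 19.
New critical path: CFP→Reviews→Website = 2+17+11 = 30 ⇒ 30 weeks.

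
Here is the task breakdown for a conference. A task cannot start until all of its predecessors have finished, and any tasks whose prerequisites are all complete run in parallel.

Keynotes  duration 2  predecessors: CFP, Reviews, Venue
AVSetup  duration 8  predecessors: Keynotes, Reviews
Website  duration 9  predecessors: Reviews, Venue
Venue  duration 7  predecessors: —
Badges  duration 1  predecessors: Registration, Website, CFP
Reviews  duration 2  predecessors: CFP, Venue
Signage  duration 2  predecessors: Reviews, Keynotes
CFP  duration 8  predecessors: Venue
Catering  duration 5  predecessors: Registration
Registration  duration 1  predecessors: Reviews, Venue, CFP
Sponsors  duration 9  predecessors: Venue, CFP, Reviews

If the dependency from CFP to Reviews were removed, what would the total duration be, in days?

25

Before: longest chain Venue→CFP→Reviews→Keynotes→AVSetup = 7+8+2+2+8 = 27, finish 27.
Without CFP→Reviews, Reviews's earliest start moves from 15 to 7.
The longest chain is now Venue→CFP→Keynotes→AVSetup = 7+8+2+8 = 25, so the conference takes 25 days.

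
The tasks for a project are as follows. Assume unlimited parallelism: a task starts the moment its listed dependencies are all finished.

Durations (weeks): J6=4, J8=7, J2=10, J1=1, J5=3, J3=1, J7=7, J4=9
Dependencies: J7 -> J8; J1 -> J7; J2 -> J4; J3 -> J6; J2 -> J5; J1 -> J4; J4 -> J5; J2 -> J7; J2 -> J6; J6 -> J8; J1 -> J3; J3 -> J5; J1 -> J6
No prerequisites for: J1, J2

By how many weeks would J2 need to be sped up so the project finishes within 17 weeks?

7

Current finish: 24 weeks; target: 17.
J2 is on every critical path, so each week cut from J2 cuts the finish by one (this holds down to a finish of 15).
Need 24 − 17 = 7 weeks off J2 → J2 becomes 3 weeks, finish becomes 17.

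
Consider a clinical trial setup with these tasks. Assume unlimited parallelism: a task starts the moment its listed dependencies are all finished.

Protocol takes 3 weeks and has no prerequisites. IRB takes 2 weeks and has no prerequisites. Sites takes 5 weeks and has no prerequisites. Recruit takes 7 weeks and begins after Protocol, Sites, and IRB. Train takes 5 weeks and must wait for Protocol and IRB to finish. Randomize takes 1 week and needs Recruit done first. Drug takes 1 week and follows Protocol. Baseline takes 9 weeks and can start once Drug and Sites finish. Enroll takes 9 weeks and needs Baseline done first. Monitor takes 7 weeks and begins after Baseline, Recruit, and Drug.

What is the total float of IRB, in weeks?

Critical path: Sites→Baseline→Enroll = 5+9+9 = 23, so the finish is 23 weeks.
Longest path through IRB: 16 weeks (earliest finish 2, latest finish 9).
Slack of IRB = 7 − 0 = 7 weeks.

7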